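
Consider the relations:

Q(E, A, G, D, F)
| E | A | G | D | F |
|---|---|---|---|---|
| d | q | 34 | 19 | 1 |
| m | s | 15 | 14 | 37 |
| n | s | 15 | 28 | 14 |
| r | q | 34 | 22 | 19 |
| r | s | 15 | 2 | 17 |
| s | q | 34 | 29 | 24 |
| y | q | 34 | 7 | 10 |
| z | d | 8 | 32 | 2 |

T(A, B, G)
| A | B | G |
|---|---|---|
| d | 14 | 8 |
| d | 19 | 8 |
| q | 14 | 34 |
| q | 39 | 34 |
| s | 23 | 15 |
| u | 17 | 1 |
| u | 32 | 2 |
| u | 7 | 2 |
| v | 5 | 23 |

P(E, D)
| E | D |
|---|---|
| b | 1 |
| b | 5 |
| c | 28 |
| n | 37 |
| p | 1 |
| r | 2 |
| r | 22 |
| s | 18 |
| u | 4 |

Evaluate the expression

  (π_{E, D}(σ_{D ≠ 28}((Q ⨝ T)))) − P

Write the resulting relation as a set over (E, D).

Natural join on A, G: {(d, q, 34, 19, 1, 14), (d, q, 34, 19, 1, 39), (m, s, 15, 14, 37, 23), (n, s, 15, 28, 14, 23), (r, q, 34, 22, 19, 14), (r, q, 34, 22, 19, 39), (r, s, 15, 2, 17, 23), (s, q, 34, 29, 24, 14), (s, q, 34, 29, 24, 39), (y, q, 34, 7, 10, 14), (y, q, 34, 7, 10, 39), (z, d, 8, 32, 2, 14), (z, d, 8, 32, 2, 19)}
Selection D ≠ 28: {(d, q, 34, 19, 1, 14), (d, q, 34, 19, 1, 39), (m, s, 15, 14, 37, 23), (r, q, 34, 22, 19, 14), (r, q, 34, 22, 19, 39), (r, s, 15, 2, 17, 23), (s, q, 34, 29, 24, 14), (s, q, 34, 29, 24, 39), (y, q, 34, 7, 10, 14), (y, q, 34, 7, 10, 39), (z, d, 8, 32, 2, 14), (z, d, 8, 32, 2, 19)}
Keep only column(s) E, D (5 duplicate(s) eliminated): {(d, 19), (m, 14), (r, 2), (r, 22), (s, 29), (y, 7), (z, 32)}
Taking the difference: {(d, 19), (m, 14), (s, 29), (y, 7), (z, 32)}

{(d, 19), (m, 14), (s, 29), (y, 7), (z, 32)}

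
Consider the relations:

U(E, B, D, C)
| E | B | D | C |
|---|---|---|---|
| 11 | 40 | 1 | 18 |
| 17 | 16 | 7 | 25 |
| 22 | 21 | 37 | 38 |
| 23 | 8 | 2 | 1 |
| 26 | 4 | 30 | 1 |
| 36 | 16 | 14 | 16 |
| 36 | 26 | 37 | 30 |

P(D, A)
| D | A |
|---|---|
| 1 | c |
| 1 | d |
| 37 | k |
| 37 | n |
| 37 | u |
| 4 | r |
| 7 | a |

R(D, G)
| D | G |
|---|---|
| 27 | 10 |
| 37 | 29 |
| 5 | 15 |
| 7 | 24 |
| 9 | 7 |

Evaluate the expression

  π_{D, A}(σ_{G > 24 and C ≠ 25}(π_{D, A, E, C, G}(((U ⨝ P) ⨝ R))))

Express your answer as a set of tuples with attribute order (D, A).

U ⋈ P (natural join on D): {(11, 40, 1, 18, c), (11, 40, 1, 18, d), (17, 16, 7, 25, a), (22, 21, 37, 38, k), (22, 21, 37, 38, n), (22, 21, 37, 38, u), (36, 26, 37, 30, k), (36, 26, 37, 30, n), (36, 26, 37, 30, u)}
(U ⨝ P) ⋈ R (natural join on D): {(17, 16, 7, 25, a, 24), (22, 21, 37, 38, k, 29), (22, 21, 37, 38, n, 29), (22, 21, 37, 38, u, 29), (36, 26, 37, 30, k, 29), (36, 26, 37, 30, n, 29), (36, 26, 37, 30, u, 29)}
π[D, A, E, C, G]: project onto (D, A, E, C, G) → {(37, k, 22, 38, 29), (37, k, 36, 30, 29), (37, n, 22, 38, 29), (37, n, 36, 30, 29), (37, u, 22, 38, 29), (37, u, 36, 30, 29), (7, a, 17, 25, 24)}
Apply σ_{G > 24 and C ≠ 25}; surviving tuples: {(37, k, 22, 38, 29), (37, k, 36, 30, 29), (37, n, 22, 38, 29), (37, n, 36, 30, 29), (37, u, 22, 38, 29), (37, u, 36, 30, 29)}
π[D, A]: project onto (D, A) (3 duplicate(s) eliminated) → {(37, k), (37, n), (37, u)}

{(37, k), (37, n), (37, u)}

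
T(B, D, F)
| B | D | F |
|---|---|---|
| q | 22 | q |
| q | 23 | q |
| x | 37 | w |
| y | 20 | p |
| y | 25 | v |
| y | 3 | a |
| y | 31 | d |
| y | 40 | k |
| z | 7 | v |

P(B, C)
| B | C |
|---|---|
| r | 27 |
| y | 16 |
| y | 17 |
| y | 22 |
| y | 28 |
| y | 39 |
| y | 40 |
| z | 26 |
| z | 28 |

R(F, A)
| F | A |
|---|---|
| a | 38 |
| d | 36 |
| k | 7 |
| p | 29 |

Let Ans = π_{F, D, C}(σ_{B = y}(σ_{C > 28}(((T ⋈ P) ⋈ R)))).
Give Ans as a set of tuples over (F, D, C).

{(a, 3, 39), (a, 3, 40), (d, 31, 39), (d, 31, 40), (k, 40, 39), (k, 40, 40), (p, 20, 39), (p, 20, 40)}

T ⋈ P (natural join on B): {(y, 20, p, 16), (y, 20, p, 17), (y, 20, p, 22), (y, 20, p, 28), (y, 20, p, 39), (y, 20, p, 40), (y, 25, v, 16), (y, 25, v, 17), (y, 25, v, 22), (y, 25, v, 28), (y, 25, v, 39), (y, 25, v, 40), (y, 3, a, 16), (y, 3, a, 17), (y, 3, a, 22), (y, 3, a, 28), (y, 3, a, 39), (y, 3, a, 40), (y, 31, d, 16), (y, 31, d, 17), (y, 31, d, 22), (y, 31, d, 28), (y, 31, d, 39), (y, 31, d, 40), (y, 40, k, 16), (y, 40, k, 17), (y, 40, k, 22), (y, 40, k, 28), (y, 40, k, 39), (y, 40, k, 40), (z, 7, v, 26), (z, 7, v, 28)}
(T ⋈ P) ⋈ R (natural join on F): {(y, 20, p, 16, 29), (y, 20, p, 17, 29), (y, 20, p, 22, 29), (y, 20, p, 28, 29), (y, 20, p, 39, 29), (y, 20, p, 40, 29), (y, 3, a, 16, 38), (y, 3, a, 17, 38), (y, 3, a, 22, 38), (y, 3, a, 28, 38), (y, 3, a, 39, 38), (y, 3, a, 40, 38), (y, 31, d, 16, 36), (y, 31, d, 17, 36), (y, 31, d, 22, 36), (y, 31, d, 28, 36), (y, 31, d, 39, 36), (y, 31, d, 40, 36), (y, 40, k, 16, 7), (y, 40, k, 17, 7), (y, 40, k, 22, 7), (y, 40, k, 28, 7), (y, 40, k, 39, 7), (y, 40, k, 40, 7)}
Apply σ_{C > 28}; surviving tuples: {(y, 20, p, 39, 29), (y, 20, p, 40, 29), (y, 3, a, 39, 38), (y, 3, a, 40, 38), (y, 31, d, 39, 36), (y, 31, d, 40, 36), (y, 40, k, 39, 7), (y, 40, k, 40, 7)}
Apply σ_{B = y}; surviving tuples: {(y, 20, p, 39, 29), (y, 20, p, 40, 29), (y, 3, a, 39, 38), (y, 3, a, 40, 38), (y, 31, d, 39, 36), (y, 31, d, 40, 36), (y, 40, k, 39, 7), (y, 40, k, 40, 7)}
π[F, D, C]: project onto (F, D, C) → {(a, 3, 39), (a, 3, 40), (d, 31, 39), (d, 31, 40), (k, 40, 39), (k, 40, 40), (p, 20, 39), (p, 20, 40)}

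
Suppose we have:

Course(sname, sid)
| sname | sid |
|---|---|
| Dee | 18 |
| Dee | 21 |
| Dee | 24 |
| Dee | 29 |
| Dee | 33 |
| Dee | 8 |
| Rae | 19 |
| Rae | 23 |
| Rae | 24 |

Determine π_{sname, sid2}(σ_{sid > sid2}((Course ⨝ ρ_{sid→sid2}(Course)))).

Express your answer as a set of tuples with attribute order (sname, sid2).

ρ[sid→sid2]: schema becomes (sname, sid2); tuples unchanged.
Natural join on sname: {(Dee, 18, 18), (Dee, 18, 21), (Dee, 18, 24), (Dee, 18, 29), (Dee, 18, 33), (Dee, 18, 8), (Dee, 21, 18), (Dee, 21, 21), (Dee, 21, 24), (Dee, 21, 29), (Dee, 21, 33), (Dee, 21, 8), (Dee, 24, 18), (Dee, 24, 21), (Dee, 24, 24), (Dee, 24, 29), (Dee, 24, 33), (Dee, 24, 8), (Dee, 29, 18), (Dee, 29, 21), (Dee, 29, 24), (Dee, 29, 29), (Dee, 29, 33), (Dee, 29, 8), (Dee, 33, 18), (Dee, 33, 21), (Dee, 33, 24), (Dee, 33, 29), (Dee, 33, 33), (Dee, 33, 8), (Dee, 8, 18), (Dee, 8, 21), (Dee, 8, 24), (Dee, 8, 29), (Dee, 8, 33), (Dee, 8, 8), (Rae, 19, 19), (Rae, 19, 23), (Rae, 19, 24), (Rae, 23, 19), (Rae, 23, 23), (Rae, 23, 24), (Rae, 24, 19), (Rae, 24, 23), (Rae, 24, 24)}
Apply σ_{sid > sid2}; surviving tuples: {(Dee, 18, 8), (Dee, 21, 18), (Dee, 21, 8), (Dee, 24, 18), (Dee, 24, 21), (Dee, 24, 8), (Dee, 29, 18), (Dee, 29, 21), (Dee, 29, 24), (Dee, 29, 8), (Dee, 33, 18), (Dee, 33, 21), (Dee, 33, 24), (Dee, 33, 29), (Dee, 33, 8), (Rae, 23, 19), (Rae, 24, 19), (Rae, 24, 23)}
Keep only column(s) sname, sid2 (11 duplicate(s) eliminated): {(Dee, 18), (Dee, 21), (Dee, 24), (Dee, 29), (Dee, 8), (Rae, 19), (Rae, 23)}

{(Dee, 18), (Dee, 21), (Dee, 24), (Dee, 29), (Dee, 8), (Rae, 19), (Rae, 23)}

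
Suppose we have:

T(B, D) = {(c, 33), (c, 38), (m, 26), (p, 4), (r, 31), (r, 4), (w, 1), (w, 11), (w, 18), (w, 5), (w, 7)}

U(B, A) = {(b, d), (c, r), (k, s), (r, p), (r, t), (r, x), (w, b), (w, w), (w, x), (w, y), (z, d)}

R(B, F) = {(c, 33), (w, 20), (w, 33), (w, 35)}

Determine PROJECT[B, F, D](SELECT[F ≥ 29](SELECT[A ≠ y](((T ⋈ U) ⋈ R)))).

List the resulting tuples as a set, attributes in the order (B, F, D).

{(c, 33, 33), (c, 33, 38), (w, 33, 1), (w, 33, 11), (w, 33, 18), (w, 33, 5), (w, 33, 7), (w, 35, 1), (w, 35, 11), (w, 35, 18), (w, 35, 5), (w, 35, 7)}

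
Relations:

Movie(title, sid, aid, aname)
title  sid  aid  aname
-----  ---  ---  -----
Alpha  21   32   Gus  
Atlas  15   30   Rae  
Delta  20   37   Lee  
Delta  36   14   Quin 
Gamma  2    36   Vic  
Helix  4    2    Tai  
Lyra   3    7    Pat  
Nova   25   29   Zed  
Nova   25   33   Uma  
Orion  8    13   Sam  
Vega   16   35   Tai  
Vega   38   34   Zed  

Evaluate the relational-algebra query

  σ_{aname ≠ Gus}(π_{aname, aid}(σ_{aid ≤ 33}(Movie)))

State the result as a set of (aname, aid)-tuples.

{(Pat, 7), (Quin, 14), (Rae, 30), (Sam, 13), (Tai, 2), (Uma, 33), (Zed, 29)}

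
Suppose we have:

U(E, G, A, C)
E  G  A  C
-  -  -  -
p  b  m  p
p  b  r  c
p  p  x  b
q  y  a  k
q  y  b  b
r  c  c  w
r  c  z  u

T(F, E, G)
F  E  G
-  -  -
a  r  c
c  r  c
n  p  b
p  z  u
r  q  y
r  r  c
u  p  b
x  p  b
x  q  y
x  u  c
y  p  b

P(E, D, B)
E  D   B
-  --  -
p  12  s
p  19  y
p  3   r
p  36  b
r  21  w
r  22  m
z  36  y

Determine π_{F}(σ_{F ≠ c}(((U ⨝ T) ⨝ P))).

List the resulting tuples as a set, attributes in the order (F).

{a, n, r, u, x, y}

Natural join on E, G: {(p, b, m, p, n), (p, b, m, p, u), (p, b, m, p, x), (p, b, m, p, y), (p, b, r, c, n), (p, b, r, c, u), (p, b, r, c, x), (p, b, r, c, y), (q, y, a, k, r), (q, y, a, k, x), (q, y, b, b, r), (q, y, b, b, x), (r, c, c, w, a), (r, c, c, w, c), (r, c, c, w, r), (r, c, z, u, a), (r, c, z, u, c), (r, c, z, u, r)}
Natural join on E: {(p, b, m, p, n, 12, s), (p, b, m, p, n, 19, y), (p, b, m, p, n, 3, r), (p, b, m, p, n, 36, b), (p, b, m, p, u, 12, s), (p, b, m, p, u, 19, y), (p, b, m, p, u, 3, r), (p, b, m, p, u, 36, b), (p, b, m, p, x, 12, s), (p, b, m, p, x, 19, y), (p, b, m, p, x, 3, r), (p, b, m, p, x, 36, b), (p, b, m, p, y, 12, s), (p, b, m, p, y, 19, y), (p, b, m, p, y, 3, r), (p, b, m, p, y, 36, b), (p, b, r, c, n, 12, s), (p, b, r, c, n, 19, y), (p, b, r, c, n, 3, r), (p, b, r, c, n, 36, b), (p, b, r, c, u, 12, s), (p, b, r, c, u, 19, y), (p, b, r, c, u, 3, r), (p, b, r, c, u, 36, b), (p, b, r, c, x, 12, s), (p, b, r, c, x, 19, y), (p, b, r, c, x, 3, r), (p, b, r, c, x, 36, b), (p, b, r, c, y, 12, s), (p, b, r, c, y, 19, y), (p, b, r, c, y, 3, r), (p, b, r, c, y, 36, b), (r, c, c, w, a, 21, w), (r, c, c, w, a, 22, m), (r, c, c, w, c, 21, w), (r, c, c, w, c, 22, m), (r, c, c, w, r, 21, w), (r, c, c, w, r, 22, m), (r, c, z, u, a, 21, w), (r, c, z, u, a, 22, m), (r, c, z, u, c, 21, w), (r, c, z, u, c, 22, m), (r, c, z, u, r, 21, w), (r, c, z, u, r, 22, m)}
σ[F ≠ c]: keep tuples satisfying F ≠ c → {(p, b, m, p, n, 12, s), (p, b, m, p, n, 19, y), (p, b, m, p, n, 3, r), (p, b, m, p, n, 36, b), (p, b, m, p, u, 12, s), (p, b, m, p, u, 19, y), (p, b, m, p, u, 3, r), (p, b, m, p, u, 36, b), (p, b, m, p, x, 12, s), (p, b, m, p, x, 19, y), (p, b, m, p, x, 3, r), (p, b, m, p, x, 36, b), (p, b, m, p, y, 12, s), (p, b, m, p, y, 19, y), (p, b, m, p, y, 3, r), (p, b, m, p, y, 36, b), (p, b, r, c, n, 12, s), (p, b, r, c, n, 19, y), (p, b, r, c, n, 3, r), (p, b, r, c, n, 36, b), (p, b, r, c, u, 12, s), (p, b, r, c, u, 19, y), (p, b, r, c, u, 3, r), (p, b, r, c, u, 36, b), (p, b, r, c, x, 12, s), (p, b, r, c, x, 19, y), (p, b, r, c, x, 3, r), (p, b, r, c, x, 36, b), (p, b, r, c, y, 12, s), (p, b, r, c, y, 19, y), (p, b, r, c, y, 3, r), (p, b, r, c, y, 36, b), (r, c, c, w, a, 21, w), (r, c, c, w, a, 22, m), (r, c, c, w, r, 21, w), (r, c, c, w, r, 22, m), (r, c, z, u, a, 21, w), (r, c, z, u, a, 22, m), (r, c, z, u, r, 21, w), (r, c, z, u, r, 22, m)}
Projecting to F (34 duplicate(s) eliminated): {a, n, r, u, x, y}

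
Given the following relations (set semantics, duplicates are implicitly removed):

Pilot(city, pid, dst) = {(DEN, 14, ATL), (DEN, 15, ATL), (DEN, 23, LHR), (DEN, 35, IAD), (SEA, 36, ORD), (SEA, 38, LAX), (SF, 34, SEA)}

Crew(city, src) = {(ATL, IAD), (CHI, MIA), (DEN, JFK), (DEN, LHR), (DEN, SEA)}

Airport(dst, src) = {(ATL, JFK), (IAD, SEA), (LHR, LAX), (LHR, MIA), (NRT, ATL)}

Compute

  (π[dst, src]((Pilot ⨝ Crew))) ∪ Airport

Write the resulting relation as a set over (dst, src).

Natural join on city: {(DEN, 14, ATL, JFK), (DEN, 14, ATL, LHR), (DEN, 14, ATL, SEA), (DEN, 15, ATL, JFK), (DEN, 15, ATL, LHR), (DEN, 15, ATL, SEA), (DEN, 23, LHR, JFK), (DEN, 23, LHR, LHR), (DEN, 23, LHR, SEA), (DEN, 35, IAD, JFK), (DEN, 35, IAD, LHR), (DEN, 35, IAD, SEA)}
Keep only column(s) dst, src (3 duplicate(s) eliminated): {(ATL, JFK), (ATL, LHR), (ATL, SEA), (IAD, JFK), (IAD, LHR), (IAD, SEA), (LHR, JFK), (LHR, LHR), (LHR, SEA)}
Union: {(ATL, JFK), (ATL, LHR), (ATL, SEA), (IAD, JFK), (IAD, LHR), (IAD, SEA), (LHR, JFK), (LHR, LHR), (LHR, SEA)} with {(ATL, JFK), (IAD, SEA), (LHR, LAX), (LHR, MIA), (NRT, ATL)} → {(ATL, JFK), (ATL, LHR), (ATL, SEA), (IAD, JFK), (IAD, LHR), (IAD, SEA), (LHR, JFK), (LHR, LAX), (LHR, LHR), (LHR, MIA), (LHR, SEA), (NRT, ATL)}

{(ATL, JFK), (ATL, LHR), (ATL, SEA), (IAD, JFK), (IAD, LHR), (IAD, SEA), (LHR, JFK), (LHR, LAX), (LHR, LHR), (LHR, MIA), (LHR, SEA), (NRT, ATL)}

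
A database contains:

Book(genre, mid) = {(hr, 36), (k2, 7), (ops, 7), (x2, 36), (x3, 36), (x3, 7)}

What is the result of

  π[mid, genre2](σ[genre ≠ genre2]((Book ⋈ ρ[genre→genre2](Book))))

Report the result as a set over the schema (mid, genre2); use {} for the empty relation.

{(36, hr), (36, x2), (36, x3), (7, k2), (7, ops), (7, x3)}

ρ[genre→genre2]: schema becomes (genre2, mid); tuples unchanged.
Joining Book and ρ[genre→genre2](Book) on mid yields {(hr, 36, hr), (hr, 36, x2), (hr, 36, x3), (k2, 7, k2), (k2, 7, ops), (k2, 7, x3), (ops, 7, k2), (ops, 7, ops), (ops, 7, x3), (x2, 36, hr), (x2, 36, x2), (x2, 36, x3), (x3, 36, hr), (x3, 36, x2), (x3, 36, x3), (x3, 7, k2), (x3, 7, ops), (x3, 7, x3)}.
Apply σ_{genre ≠ genre2}; surviving tuples: {(hr, 36, x2), (hr, 36, x3), (k2, 7, ops), (k2, 7, x3), (ops, 7, k2), (ops, 7, x3), (x2, 36, hr), (x2, 36, x3), (x3, 36, hr), (x3, 36, x2), (x3, 7, k2), (x3, 7, ops)}
Projecting to mid, genre2 (6 duplicate(s) eliminated): {(36, hr), (36, x2), (36, x3), (7, k2), (7, ops), (7, x3)}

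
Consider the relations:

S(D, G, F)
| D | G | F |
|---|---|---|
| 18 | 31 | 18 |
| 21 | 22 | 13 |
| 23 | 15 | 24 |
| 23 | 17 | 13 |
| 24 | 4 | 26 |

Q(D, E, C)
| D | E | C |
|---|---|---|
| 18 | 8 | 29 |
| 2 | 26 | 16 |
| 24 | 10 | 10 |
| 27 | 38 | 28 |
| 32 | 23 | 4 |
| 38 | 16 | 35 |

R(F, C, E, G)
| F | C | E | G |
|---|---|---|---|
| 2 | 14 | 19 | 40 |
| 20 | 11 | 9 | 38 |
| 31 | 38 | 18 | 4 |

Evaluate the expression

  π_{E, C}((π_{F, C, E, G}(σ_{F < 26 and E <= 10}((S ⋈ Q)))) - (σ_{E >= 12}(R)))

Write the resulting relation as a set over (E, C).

{(8, 29)}

S ⋈ Q (natural join on D): {(18, 31, 18, 8, 29), (24, 4, 26, 10, 10)}
Filtering on F < 26 and E <= 10 leaves {(18, 31, 18, 8, 29)}.
Keep only column(s) F, C, E, G: {(18, 29, 8, 31)}
Filtering on E >= 12 leaves {(2, 14, 19, 40), (31, 38, 18, 4)}.
Taking the difference: {(18, 29, 8, 31)}
Keep only column(s) E, C: {(8, 29)}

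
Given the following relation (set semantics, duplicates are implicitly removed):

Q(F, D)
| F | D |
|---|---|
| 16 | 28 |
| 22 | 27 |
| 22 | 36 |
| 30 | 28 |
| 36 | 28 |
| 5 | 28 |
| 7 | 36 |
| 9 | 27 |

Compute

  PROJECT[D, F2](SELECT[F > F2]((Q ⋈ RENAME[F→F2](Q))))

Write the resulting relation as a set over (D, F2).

{(27, 9), (28, 16), (28, 30), (28, 5), (36, 7)}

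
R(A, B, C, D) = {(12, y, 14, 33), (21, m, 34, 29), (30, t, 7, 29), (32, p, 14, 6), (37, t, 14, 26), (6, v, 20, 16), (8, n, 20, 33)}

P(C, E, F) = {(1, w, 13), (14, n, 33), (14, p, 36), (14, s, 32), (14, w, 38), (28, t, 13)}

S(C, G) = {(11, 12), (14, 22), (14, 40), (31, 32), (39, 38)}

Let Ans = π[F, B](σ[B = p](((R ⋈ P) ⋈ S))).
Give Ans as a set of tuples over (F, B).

R ⋈ P (natural join on C): {(12, y, 14, 33, n, 33), (12, y, 14, 33, p, 36), (12, y, 14, 33, s, 32), (12, y, 14, 33, w, 38), (32, p, 14, 6, n, 33), (32, p, 14, 6, p, 36), (32, p, 14, 6, s, 32), (32, p, 14, 6, w, 38), (37, t, 14, 26, n, 33), (37, t, 14, 26, p, 36), (37, t, 14, 26, s, 32), (37, t, 14, 26, w, 38)}
(R ⋈ P) ⋈ S (natural join on C): {(12, y, 14, 33, n, 33, 22), (12, y, 14, 33, n, 33, 40), (12, y, 14, 33, p, 36, 22), (12, y, 14, 33, p, 36, 40), (12, y, 14, 33, s, 32, 22), (12, y, 14, 33, s, 32, 40), (12, y, 14, 33, w, 38, 22), (12, y, 14, 33, w, 38, 40), (32, p, 14, 6, n, 33, 22), (32, p, 14, 6, n, 33, 40), (32, p, 14, 6, p, 36, 22), (32, p, 14, 6, p, 36, 40), (32, p, 14, 6, s, 32, 22), (32, p, 14, 6, s, 32, 40), (32, p, 14, 6, w, 38, 22), (32, p, 14, 6, w, 38, 40), (37, t, 14, 26, n, 33, 22), (37, t, 14, 26, n, 33, 40), (37, t, 14, 26, p, 36, 22), (37, t, 14, 26, p, 36, 40), (37, t, 14, 26, s, 32, 22), (37, t, 14, 26, s, 32, 40), (37, t, 14, 26, w, 38, 22), (37, t, 14, 26, w, 38, 40)}
σ[B = p]: keep tuples satisfying B = p → {(32, p, 14, 6, n, 33, 22), (32, p, 14, 6, n, 33, 40), (32, p, 14, 6, p, 36, 22), (32, p, 14, 6, p, 36, 40), (32, p, 14, 6, s, 32, 22), (32, p, 14, 6, s, 32, 40), (32, p, 14, 6, w, 38, 22), (32, p, 14, 6, w, 38, 40)}
π[F, B]: project onto (F, B) (4 duplicate(s) eliminated) → {(32, p), (33, p), (36, p), (38, p)}

{(32, p), (33, p), (36, p), (38, p)}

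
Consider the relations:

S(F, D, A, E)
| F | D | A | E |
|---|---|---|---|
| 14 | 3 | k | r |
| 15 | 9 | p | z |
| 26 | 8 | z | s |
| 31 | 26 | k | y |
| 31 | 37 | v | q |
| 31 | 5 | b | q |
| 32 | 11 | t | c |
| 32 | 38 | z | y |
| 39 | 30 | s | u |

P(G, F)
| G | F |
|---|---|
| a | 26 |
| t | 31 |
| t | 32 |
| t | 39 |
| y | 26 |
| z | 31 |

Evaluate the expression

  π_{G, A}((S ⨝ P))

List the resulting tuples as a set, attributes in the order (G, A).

{(a, z), (t, b), (t, k), (t, s), (t, t), (t, v), (t, z), (y, z), (z, b), (z, k), (z, v)}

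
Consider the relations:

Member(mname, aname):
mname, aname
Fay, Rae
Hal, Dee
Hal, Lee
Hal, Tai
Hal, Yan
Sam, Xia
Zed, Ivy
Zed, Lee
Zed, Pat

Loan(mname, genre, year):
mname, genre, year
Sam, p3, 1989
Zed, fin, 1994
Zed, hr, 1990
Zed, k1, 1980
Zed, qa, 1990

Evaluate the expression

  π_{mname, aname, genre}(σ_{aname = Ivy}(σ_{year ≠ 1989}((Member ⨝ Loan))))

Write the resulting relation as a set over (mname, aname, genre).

{(Zed, Ivy, fin), (Zed, Ivy, hr), (Zed, Ivy, k1), (Zed, Ivy, qa)}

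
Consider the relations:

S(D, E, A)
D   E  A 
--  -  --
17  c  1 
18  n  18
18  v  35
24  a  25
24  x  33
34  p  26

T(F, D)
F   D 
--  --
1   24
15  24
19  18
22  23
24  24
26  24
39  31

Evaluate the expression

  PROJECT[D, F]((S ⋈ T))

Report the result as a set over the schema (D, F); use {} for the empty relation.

Natural join on D: {(18, n, 18, 19), (18, v, 35, 19), (24, a, 25, 1), (24, a, 25, 15), (24, a, 25, 24), (24, a, 25, 26), (24, x, 33, 1), (24, x, 33, 15), (24, x, 33, 24), (24, x, 33, 26)}
Projecting to D, F (5 duplicate(s) eliminated): {(18, 19), (24, 1), (24, 15), (24, 24), (24, 26)}

{(18, 19), (24, 1), (24, 15), (24, 24), (24, 26)}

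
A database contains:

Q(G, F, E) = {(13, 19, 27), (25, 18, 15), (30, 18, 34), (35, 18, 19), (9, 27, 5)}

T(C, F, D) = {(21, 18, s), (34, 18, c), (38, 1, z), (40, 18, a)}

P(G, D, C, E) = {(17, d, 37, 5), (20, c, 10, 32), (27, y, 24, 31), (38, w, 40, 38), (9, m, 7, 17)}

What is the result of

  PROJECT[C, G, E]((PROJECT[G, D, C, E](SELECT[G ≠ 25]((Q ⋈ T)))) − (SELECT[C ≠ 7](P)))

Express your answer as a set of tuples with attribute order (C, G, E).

{(21, 30, 34), (21, 35, 19), (34, 30, 34), (34, 35, 19), (40, 30, 34), (40, 35, 19)}

Natural join on F: {(25, 18, 15, 21, s), (25, 18, 15, 34, c), (25, 18, 15, 40, a), (30, 18, 34, 21, s), (30, 18, 34, 34, c), (30, 18, 34, 40, a), (35, 18, 19, 21, s), (35, 18, 19, 34, c), (35, 18, 19, 40, a)}
Apply σ_{G ≠ 25}; surviving tuples: {(30, 18, 34, 21, s), (30, 18, 34, 34, c), (30, 18, 34, 40, a), (35, 18, 19, 21, s), (35, 18, 19, 34, c), (35, 18, 19, 40, a)}
Keep only column(s) G, D, C, E: {(30, a, 40, 34), (30, c, 34, 34), (30, s, 21, 34), (35, a, 40, 19), (35, c, 34, 19), (35, s, 21, 19)}
Apply σ_{C ≠ 7}; surviving tuples: {(17, d, 37, 5), (20, c, 10, 32), (27, y, 24, 31), (38, w, 40, 38)}
Taking the difference: {(30, a, 40, 34), (30, c, 34, 34), (30, s, 21, 34), (35, a, 40, 19), (35, c, 34, 19), (35, s, 21, 19)}
Keep only column(s) C, G, E: {(21, 30, 34), (21, 35, 19), (34, 30, 34), (34, 35, 19), (40, 30, 34), (40, 35, 19)}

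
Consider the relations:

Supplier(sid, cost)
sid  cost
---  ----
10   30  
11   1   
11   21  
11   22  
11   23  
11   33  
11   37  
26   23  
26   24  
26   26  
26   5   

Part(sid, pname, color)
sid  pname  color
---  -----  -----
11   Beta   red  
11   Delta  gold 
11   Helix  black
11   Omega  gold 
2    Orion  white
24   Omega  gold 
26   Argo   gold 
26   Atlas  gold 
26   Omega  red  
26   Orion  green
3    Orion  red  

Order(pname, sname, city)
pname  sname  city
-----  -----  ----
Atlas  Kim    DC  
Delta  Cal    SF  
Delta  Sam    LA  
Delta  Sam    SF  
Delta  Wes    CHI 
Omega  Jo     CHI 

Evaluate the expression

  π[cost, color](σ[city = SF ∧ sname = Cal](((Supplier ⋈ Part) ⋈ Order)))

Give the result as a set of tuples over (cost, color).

{(1, gold), (21, gold), (22, gold), (23, gold), (33, gold), (37, gold)}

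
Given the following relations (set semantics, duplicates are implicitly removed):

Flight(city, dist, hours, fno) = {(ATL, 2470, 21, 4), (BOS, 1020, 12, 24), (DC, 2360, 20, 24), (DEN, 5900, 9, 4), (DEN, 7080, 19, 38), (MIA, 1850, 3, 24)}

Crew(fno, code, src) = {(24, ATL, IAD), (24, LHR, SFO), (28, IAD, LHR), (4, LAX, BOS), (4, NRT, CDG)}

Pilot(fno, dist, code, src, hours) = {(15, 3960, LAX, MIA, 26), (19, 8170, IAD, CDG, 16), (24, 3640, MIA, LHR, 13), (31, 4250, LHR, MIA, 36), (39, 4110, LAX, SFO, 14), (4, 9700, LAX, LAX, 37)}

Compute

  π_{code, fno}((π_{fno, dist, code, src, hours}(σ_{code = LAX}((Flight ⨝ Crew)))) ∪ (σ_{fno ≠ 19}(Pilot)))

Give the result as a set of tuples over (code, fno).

{(LAX, 15), (LAX, 39), (LAX, 4), (LHR, 31), (MIA, 24)}

Flight ⋈ Crew (natural join on fno): {(ATL, 2470, 21, 4, LAX, BOS), (ATL, 2470, 21, 4, NRT, CDG), (BOS, 1020, 12, 24, ATL, IAD), (BOS, 1020, 12, 24, LHR, SFO), (DC, 2360, 20, 24, ATL, IAD), (DC, 2360, 20, 24, LHR, SFO), (DEN, 5900, 9, 4, LAX, BOS), (DEN, 5900, 9, 4, NRT, CDG), (MIA, 1850, 3, 24, ATL, IAD), (MIA, 1850, 3, 24, LHR, SFO)}
σ[code = LAX]: keep tuples satisfying code = LAX → {(ATL, 2470, 21, 4, LAX, BOS), (DEN, 5900, 9, 4, LAX, BOS)}
π[fno, dist, code, src, hours]: project onto (fno, dist, code, src, hours) → {(4, 2470, LAX, BOS, 21), (4, 5900, LAX, BOS, 9)}
σ[fno ≠ 19]: keep tuples satisfying fno ≠ 19 → {(15, 3960, LAX, MIA, 26), (24, 3640, MIA, LHR, 13), (31, 4250, LHR, MIA, 36), (39, 4110, LAX, SFO, 14), (4, 9700, LAX, LAX, 37)}
Union: {(4, 2470, LAX, BOS, 21), (4, 5900, LAX, BOS, 9)} with {(15, 3960, LAX, MIA, 26), (24, 3640, MIA, LHR, 13), (31, 4250, LHR, MIA, 36), (39, 4110, LAX, SFO, 14), (4, 9700, LAX, LAX, 37)} → {(15, 3960, LAX, MIA, 26), (24, 3640, MIA, LHR, 13), (31, 4250, LHR, MIA, 36), (39, 4110, LAX, SFO, 14), (4, 2470, LAX, BOS, 21), (4, 5900, LAX, BOS, 9), (4, 9700, LAX, LAX, 37)}
π[code, fno]: project onto (code, fno) (2 duplicate(s) eliminated) → {(LAX, 15), (LAX, 39), (LAX, 4), (LHR, 31), (MIA, 24)}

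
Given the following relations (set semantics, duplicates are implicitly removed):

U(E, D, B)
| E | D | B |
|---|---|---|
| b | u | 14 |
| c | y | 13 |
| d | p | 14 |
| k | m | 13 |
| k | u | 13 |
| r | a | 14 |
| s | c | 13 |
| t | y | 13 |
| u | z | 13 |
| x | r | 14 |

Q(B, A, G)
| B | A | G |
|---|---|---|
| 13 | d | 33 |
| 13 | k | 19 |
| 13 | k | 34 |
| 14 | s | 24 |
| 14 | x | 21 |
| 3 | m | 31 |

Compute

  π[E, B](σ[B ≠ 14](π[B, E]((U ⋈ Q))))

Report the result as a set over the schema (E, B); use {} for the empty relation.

Joining U and Q on B yields {(b, u, 14, s, 24), (b, u, 14, x, 21), (c, y, 13, d, 33), (c, y, 13, k, 19), (c, y, 13, k, 34), (d, p, 14, s, 24), (d, p, 14, x, 21), (k, m, 13, d, 33), (k, m, 13, k, 19), (k, m, 13, k, 34), (k, u, 13, d, 33), (k, u, 13, k, 19), (k, u, 13, k, 34), (r, a, 14, s, 24), (r, a, 14, x, 21), (s, c, 13, d, 33), (s, c, 13, k, 19), (s, c, 13, k, 34), (t, y, 13, d, 33), (t, y, 13, k, 19), (t, y, 13, k, 34), (u, z, 13, d, 33), (u, z, 13, k, 19), (u, z, 13, k, 34), (x, r, 14, s, 24), (x, r, 14, x, 21)}.
π[B, E]: project onto (B, E) (17 duplicate(s) eliminated) → {(13, c), (13, k), (13, s), (13, t), (13, u), (14, b), (14, d), (14, r), (14, x)}
Selection B ≠ 14: {(13, c), (13, k), (13, s), (13, t), (13, u)}
π[E, B]: project onto (E, B) → {(c, 13), (k, 13), (s, 13), (t, 13), (u, 13)}

{(c, 13), (k, 13), (s, 13), (t, 13), (u, 13)}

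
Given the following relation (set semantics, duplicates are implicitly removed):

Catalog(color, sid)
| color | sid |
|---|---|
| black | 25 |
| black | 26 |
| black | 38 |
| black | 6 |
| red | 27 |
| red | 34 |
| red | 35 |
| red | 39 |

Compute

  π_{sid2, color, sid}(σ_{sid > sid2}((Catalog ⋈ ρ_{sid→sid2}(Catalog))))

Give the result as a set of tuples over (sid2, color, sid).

ρ[sid→sid2]: schema becomes (color, sid2); tuples unchanged.
Joining Catalog and ρ_{sid→sid2}(Catalog) on color yields {(black, 25, 25), (black, 25, 26), (black, 25, 38), (black, 25, 6), (black, 26, 25), (black, 26, 26), (black, 26, 38), (black, 26, 6), (black, 38, 25), (black, 38, 26), (black, 38, 38), (black, 38, 6), (black, 6, 25), (black, 6, 26), (black, 6, 38), (black, 6, 6), (red, 27, 27), (red, 27, 34), (red, 27, 35), (red, 27, 39), (red, 34, 27), (red, 34, 34), (red, 34, 35), (red, 34, 39), (red, 35, 27), (red, 35, 34), (red, 35, 35), (red, 35, 39), (red, 39, 27), (red, 39, 34), (red, 39, 35), (red, 39, 39)}.
Selection sid > sid2: {(black, 25, 6), (black, 26, 25), (black, 26, 6), (black, 38, 25), (black, 38, 26), (black, 38, 6), (red, 34, 27), (red, 35, 27), (red, 35, 34), (red, 39, 27), (red, 39, 34), (red, 39, 35)}
Projecting to sid2, color, sid: {(25, black, 26), (25, black, 38), (26, black, 38), (27, red, 34), (27, red, 35), (27, red, 39), (34, red, 35), (34, red, 39), (35, red, 39), (6, black, 25), (6, black, 26), (6, black, 38)}

{(25, black, 26), (25, black, 38), (26, black, 38), (27, red, 34), (27, red, 35), (27, red, 39), (34, red, 35), (34, red, 39), (35, red, 39), (6, black, 25), (6, black, 26), (6, black, 38)}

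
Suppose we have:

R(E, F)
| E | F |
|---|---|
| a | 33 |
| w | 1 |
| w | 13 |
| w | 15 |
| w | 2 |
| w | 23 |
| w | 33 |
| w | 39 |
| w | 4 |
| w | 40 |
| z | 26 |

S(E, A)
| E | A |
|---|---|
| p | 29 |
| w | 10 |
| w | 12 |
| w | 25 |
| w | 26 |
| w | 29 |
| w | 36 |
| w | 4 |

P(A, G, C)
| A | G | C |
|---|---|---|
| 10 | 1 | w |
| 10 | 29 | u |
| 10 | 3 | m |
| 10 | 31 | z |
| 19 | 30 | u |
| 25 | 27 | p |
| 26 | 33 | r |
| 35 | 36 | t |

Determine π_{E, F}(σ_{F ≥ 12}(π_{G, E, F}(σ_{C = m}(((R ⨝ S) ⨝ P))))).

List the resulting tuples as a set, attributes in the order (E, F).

Joining R and S on E yields {(w, 1, 10), (w, 1, 12), (w, 1, 25), (w, 1, 26), (w, 1, 29), (w, 1, 36), (w, 1, 4), (w, 13, 10), (w, 13, 12), (w, 13, 25), (w, 13, 26), (w, 13, 29), (w, 13, 36), (w, 13, 4), (w, 15, 10), (w, 15, 12), (w, 15, 25), (w, 15, 26), (w, 15, 29), (w, 15, 36), (w, 15, 4), (w, 2, 10), (w, 2, 12), (w, 2, 25), (w, 2, 26), (w, 2, 29), (w, 2, 36), (w, 2, 4), (w, 23, 10), (w, 23, 12), (w, 23, 25), (w, 23, 26), (w, 23, 29), (w, 23, 36), (w, 23, 4), (w, 33, 10), (w, 33, 12), (w, 33, 25), (w, 33, 26), (w, 33, 29), (w, 33, 36), (w, 33, 4), (w, 39, 10), (w, 39, 12), (w, 39, 25), (w, 39, 26), (w, 39, 29), (w, 39, 36), (w, 39, 4), (w, 4, 10), (w, 4, 12), (w, 4, 25), (w, 4, 26), (w, 4, 29), (w, 4, 36), (w, 4, 4), (w, 40, 10), (w, 40, 12), (w, 40, 25), (w, 40, 26), (w, 40, 29), (w, 40, 36), (w, 40, 4)}.
Joining (R ⨝ S) and P on A yields {(w, 1, 10, 1, w), (w, 1, 10, 29, u), (w, 1, 10, 3, m), (w, 1, 10, 31, z), (w, 1, 25, 27, p), (w, 1, 26, 33, r), (w, 13, 10, 1, w), (w, 13, 10, 29, u), (w, 13, 10, 3, m), (w, 13, 10, 31, z), (w, 13, 25, 27, p), (w, 13, 26, 33, r), (w, 15, 10, 1, w), (w, 15, 10, 29, u), (w, 15, 10, 3, m), (w, 15, 10, 31, z), (w, 15, 25, 27, p), (w, 15, 26, 33, r), (w, 2, 10, 1, w), (w, 2, 10, 29, u), (w, 2, 10, 3, m), (w, 2, 10, 31, z), (w, 2, 25, 27, p), (w, 2, 26, 33, r), (w, 23, 10, 1, w), (w, 23, 10, 29, u), (w, 23, 10, 3, m), (w, 23, 10, 31, z), (w, 23, 25, 27, p), (w, 23, 26, 33, r), (w, 33, 10, 1, w), (w, 33, 10, 29, u), (w, 33, 10, 3, m), (w, 33, 10, 31, z), (w, 33, 25, 27, p), (w, 33, 26, 33, r), (w, 39, 10, 1, w), (w, 39, 10, 29, u), (w, 39, 10, 3, m), (w, 39, 10, 31, z), (w, 39, 25, 27, p), (w, 39, 26, 33, r), (w, 4, 10, 1, w), (w, 4, 10, 29, u), (w, 4, 10, 3, m), (w, 4, 10, 31, z), (w, 4, 25, 27, p), (w, 4, 26, 33, r), (w, 40, 10, 1, w), (w, 40, 10, 29, u), (w, 40, 10, 3, m), (w, 40, 10, 31, z), (w, 40, 25, 27, p), (w, 40, 26, 33, r)}.
Filtering on C = m leaves {(w, 1, 10, 3, m), (w, 13, 10, 3, m), (w, 15, 10, 3, m), (w, 2, 10, 3, m), (w, 23, 10, 3, m), (w, 33, 10, 3, m), (w, 39, 10, 3, m), (w, 4, 10, 3, m), (w, 40, 10, 3, m)}.
π[G, E, F]: project onto (G, E, F) → {(3, w, 1), (3, w, 13), (3, w, 15), (3, w, 2), (3, w, 23), (3, w, 33), (3, w, 39), (3, w, 4), (3, w, 40)}
Filtering on F ≥ 12 leaves {(3, w, 13), (3, w, 15), (3, w, 23), (3, w, 33), (3, w, 39), (3, w, 40)}.
π[E, F]: project onto (E, F) → {(w, 13), (w, 15), (w, 23), (w, 33), (w, 39), (w, 40)}

{(w, 13), (w, 15), (w, 23), (w, 33), (w, 39), (w, 40)}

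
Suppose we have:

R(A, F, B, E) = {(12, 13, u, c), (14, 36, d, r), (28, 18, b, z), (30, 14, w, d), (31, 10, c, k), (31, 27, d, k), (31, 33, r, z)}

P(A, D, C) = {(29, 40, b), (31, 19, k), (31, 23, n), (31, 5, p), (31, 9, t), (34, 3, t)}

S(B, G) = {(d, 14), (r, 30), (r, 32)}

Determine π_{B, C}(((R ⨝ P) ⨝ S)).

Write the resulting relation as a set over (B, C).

{(d, k), (d, n), (d, p), (d, t), (r, k), (r, n), (r, p), (r, t)}

Natural join on A: {(31, 10, c, k, 19, k), (31, 10, c, k, 23, n), (31, 10, c, k, 5, p), (31, 10, c, k, 9, t), (31, 27, d, k, 19, k), (31, 27, d, k, 23, n), (31, 27, d, k, 5, p), (31, 27, d, k, 9, t), (31, 33, r, z, 19, k), (31, 33, r, z, 23, n), (31, 33, r, z, 5, p), (31, 33, r, z, 9, t)}
Natural join on B: {(31, 27, d, k, 19, k, 14), (31, 27, d, k, 23, n, 14), (31, 27, d, k, 5, p, 14), (31, 27, d, k, 9, t, 14), (31, 33, r, z, 19, k, 30), (31, 33, r, z, 19, k, 32), (31, 33, r, z, 23, n, 30), (31, 33, r, z, 23, n, 32), (31, 33, r, z, 5, p, 30), (31, 33, r, z, 5, p, 32), (31, 33, r, z, 9, t, 30), (31, 33, r, z, 9, t, 32)}
Keep only column(s) B, C (4 duplicate(s) eliminated): {(d, k), (d, n), (d, p), (d, t), (r, k), (r, n), (r, p), (r, t)}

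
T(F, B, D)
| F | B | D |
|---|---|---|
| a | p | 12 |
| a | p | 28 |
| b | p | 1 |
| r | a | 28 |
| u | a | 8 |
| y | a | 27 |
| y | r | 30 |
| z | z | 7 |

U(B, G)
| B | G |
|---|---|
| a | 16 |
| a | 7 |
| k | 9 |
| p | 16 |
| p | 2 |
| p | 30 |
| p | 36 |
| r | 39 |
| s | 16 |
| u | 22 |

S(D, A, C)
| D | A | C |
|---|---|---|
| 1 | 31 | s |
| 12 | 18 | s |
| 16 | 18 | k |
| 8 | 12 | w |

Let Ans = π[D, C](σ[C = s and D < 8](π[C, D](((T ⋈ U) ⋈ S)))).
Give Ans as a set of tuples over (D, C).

T ⋈ U (natural join on B): {(a, p, 12, 16), (a, p, 12, 2), (a, p, 12, 30), (a, p, 12, 36), (a, p, 28, 16), (a, p, 28, 2), (a, p, 28, 30), (a, p, 28, 36), (b, p, 1, 16), (b, p, 1, 2), (b, p, 1, 30), (b, p, 1, 36), (r, a, 28, 16), (r, a, 28, 7), (u, a, 8, 16), (u, a, 8, 7), (y, a, 27, 16), (y, a, 27, 7), (y, r, 30, 39)}
(T ⋈ U) ⋈ S (natural join on D): {(a, p, 12, 16, 18, s), (a, p, 12, 2, 18, s), (a, p, 12, 30, 18, s), (a, p, 12, 36, 18, s), (b, p, 1, 16, 31, s), (b, p, 1, 2, 31, s), (b, p, 1, 30, 31, s), (b, p, 1, 36, 31, s), (u, a, 8, 16, 12, w), (u, a, 8, 7, 12, w)}
Projecting to C, D (7 duplicate(s) eliminated): {(s, 1), (s, 12), (w, 8)}
Filtering on C = s and D < 8 leaves {(s, 1)}.
Projecting to D, C: {(1, s)}

{(1, s)}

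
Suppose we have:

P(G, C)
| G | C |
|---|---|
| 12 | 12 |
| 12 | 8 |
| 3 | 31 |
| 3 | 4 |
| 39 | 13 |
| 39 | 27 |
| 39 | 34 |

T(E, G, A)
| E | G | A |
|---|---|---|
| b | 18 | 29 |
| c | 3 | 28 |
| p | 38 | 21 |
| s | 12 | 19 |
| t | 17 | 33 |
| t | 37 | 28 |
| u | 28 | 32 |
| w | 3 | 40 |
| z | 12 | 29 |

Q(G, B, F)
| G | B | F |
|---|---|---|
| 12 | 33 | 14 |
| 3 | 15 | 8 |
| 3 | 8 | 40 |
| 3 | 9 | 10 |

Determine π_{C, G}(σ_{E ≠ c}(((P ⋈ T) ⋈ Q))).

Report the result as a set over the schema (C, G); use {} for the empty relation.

Natural join on G: {(12, 12, s, 19), (12, 12, z, 29), (12, 8, s, 19), (12, 8, z, 29), (3, 31, c, 28), (3, 31, w, 40), (3, 4, c, 28), (3, 4, w, 40)}
Natural join on G: {(12, 12, s, 19, 33, 14), (12, 12, z, 29, 33, 14), (12, 8, s, 19, 33, 14), (12, 8, z, 29, 33, 14), (3, 31, c, 28, 15, 8), (3, 31, c, 28, 8, 40), (3, 31, c, 28, 9, 10), (3, 31, w, 40, 15, 8), (3, 31, w, 40, 8, 40), (3, 31, w, 40, 9, 10), (3, 4, c, 28, 15, 8), (3, 4, c, 28, 8, 40), (3, 4, c, 28, 9, 10), (3, 4, w, 40, 15, 8), (3, 4, w, 40, 8, 40), (3, 4, w, 40, 9, 10)}
Selection E ≠ c: {(12, 12, s, 19, 33, 14), (12, 12, z, 29, 33, 14), (12, 8, s, 19, 33, 14), (12, 8, z, 29, 33, 14), (3, 31, w, 40, 15, 8), (3, 31, w, 40, 8, 40), (3, 31, w, 40, 9, 10), (3, 4, w, 40, 15, 8), (3, 4, w, 40, 8, 40), (3, 4, w, 40, 9, 10)}
Projecting to C, G (6 duplicate(s) eliminated): {(12, 12), (31, 3), (4, 3), (8, 12)}

{(12, 12), (31, 3), (4, 3), (8, 12)}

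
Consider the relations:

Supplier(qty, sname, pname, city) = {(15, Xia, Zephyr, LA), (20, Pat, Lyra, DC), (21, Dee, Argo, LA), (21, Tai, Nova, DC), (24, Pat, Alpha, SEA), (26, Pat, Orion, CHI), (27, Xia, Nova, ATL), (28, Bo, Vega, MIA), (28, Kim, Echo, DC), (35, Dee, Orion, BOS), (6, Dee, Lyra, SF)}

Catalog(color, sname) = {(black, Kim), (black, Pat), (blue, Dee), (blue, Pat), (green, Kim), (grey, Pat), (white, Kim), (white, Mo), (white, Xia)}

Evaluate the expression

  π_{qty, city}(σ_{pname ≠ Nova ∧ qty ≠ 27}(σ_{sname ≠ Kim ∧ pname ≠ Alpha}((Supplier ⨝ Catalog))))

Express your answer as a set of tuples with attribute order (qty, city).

Natural join on sname: {(15, Xia, Zephyr, LA, white), (20, Pat, Lyra, DC, black), (20, Pat, Lyra, DC, blue), (20, Pat, Lyra, DC, grey), (21, Dee, Argo, LA, blue), (24, Pat, Alpha, SEA, black), (24, Pat, Alpha, SEA, blue), (24, Pat, Alpha, SEA, grey), (26, Pat, Orion, CHI, black), (26, Pat, Orion, CHI, blue), (26, Pat, Orion, CHI, grey), (27, Xia, Nova, ATL, white), (28, Kim, Echo, DC, black), (28, Kim, Echo, DC, green), (28, Kim, Echo, DC, white), (35, Dee, Orion, BOS, blue), (6, Dee, Lyra, SF, blue)}
σ[sname ≠ Kim ∧ pname ≠ Alpha]: keep tuples satisfying sname ≠ Kim ∧ pname ≠ Alpha → {(15, Xia, Zephyr, LA, white), (20, Pat, Lyra, DC, black), (20, Pat, Lyra, DC, blue), (20, Pat, Lyra, DC, grey), (21, Dee, Argo, LA, blue), (26, Pat, Orion, CHI, black), (26, Pat, Orion, CHI, blue), (26, Pat, Orion, CHI, grey), (27, Xia, Nova, ATL, white), (35, Dee, Orion, BOS, blue), (6, Dee, Lyra, SF, blue)}
σ[pname ≠ Nova ∧ qty ≠ 27]: keep tuples satisfying pname ≠ Nova ∧ qty ≠ 27 → {(15, Xia, Zephyr, LA, white), (20, Pat, Lyra, DC, black), (20, Pat, Lyra, DC, blue), (20, Pat, Lyra, DC, grey), (21, Dee, Argo, LA, blue), (26, Pat, Orion, CHI, black), (26, Pat, Orion, CHI, blue), (26, Pat, Orion, CHI, grey), (35, Dee, Orion, BOS, blue), (6, Dee, Lyra, SF, blue)}
π[qty, city]: project onto (qty, city) (4 duplicate(s) eliminated) → {(15, LA), (20, DC), (21, LA), (26, CHI), (35, BOS), (6, SF)}

{(15, LA), (20, DC), (21, LA), (26, CHI), (35, BOS), (6, SF)}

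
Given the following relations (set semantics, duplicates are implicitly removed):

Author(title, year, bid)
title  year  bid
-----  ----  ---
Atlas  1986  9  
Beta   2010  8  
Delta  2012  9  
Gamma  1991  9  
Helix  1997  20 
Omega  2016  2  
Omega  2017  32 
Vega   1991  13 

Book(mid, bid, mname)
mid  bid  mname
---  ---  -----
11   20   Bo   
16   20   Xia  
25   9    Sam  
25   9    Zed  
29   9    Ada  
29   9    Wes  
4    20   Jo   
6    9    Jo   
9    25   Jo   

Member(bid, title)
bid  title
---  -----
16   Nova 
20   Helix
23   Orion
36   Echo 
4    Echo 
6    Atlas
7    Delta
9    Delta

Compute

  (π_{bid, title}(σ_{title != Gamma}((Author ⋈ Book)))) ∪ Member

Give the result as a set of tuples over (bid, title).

{(16, Nova), (20, Helix), (23, Orion), (36, Echo), (4, Echo), (6, Atlas), (7, Delta), (9, Atlas), (9, Delta)}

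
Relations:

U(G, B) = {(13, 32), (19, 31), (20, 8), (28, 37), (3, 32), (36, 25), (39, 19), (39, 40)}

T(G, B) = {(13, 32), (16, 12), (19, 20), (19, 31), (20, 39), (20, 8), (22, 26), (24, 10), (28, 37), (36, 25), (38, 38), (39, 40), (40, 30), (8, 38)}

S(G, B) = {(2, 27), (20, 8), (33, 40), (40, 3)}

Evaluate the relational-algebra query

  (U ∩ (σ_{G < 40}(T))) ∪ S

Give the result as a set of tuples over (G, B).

{(13, 32), (19, 31), (2, 27), (20, 8), (28, 37), (33, 40), (36, 25), (39, 40), (40, 3)}

Selection G < 40: {(13, 32), (16, 12), (19, 20), (19, 31), (20, 39), (20, 8), (22, 26), (24, 10), (28, 37), (36, 25), (38, 38), (39, 40), (8, 38)}
Intersection: {(13, 32), (19, 31), (20, 8), (28, 37), (3, 32), (36, 25), (39, 19), (39, 40)} with {(13, 32), (16, 12), (19, 20), (19, 31), (20, 39), (20, 8), (22, 26), (24, 10), (28, 37), (36, 25), (38, 38), (39, 40), (8, 38)} → {(13, 32), (19, 31), (20, 8), (28, 37), (36, 25), (39, 40)}
Union: {(13, 32), (19, 31), (20, 8), (28, 37), (36, 25), (39, 40)} with {(2, 27), (20, 8), (33, 40), (40, 3)} → {(13, 32), (19, 31), (2, 27), (20, 8), (28, 37), (33, 40), (36, 25), (39, 40), (40, 3)}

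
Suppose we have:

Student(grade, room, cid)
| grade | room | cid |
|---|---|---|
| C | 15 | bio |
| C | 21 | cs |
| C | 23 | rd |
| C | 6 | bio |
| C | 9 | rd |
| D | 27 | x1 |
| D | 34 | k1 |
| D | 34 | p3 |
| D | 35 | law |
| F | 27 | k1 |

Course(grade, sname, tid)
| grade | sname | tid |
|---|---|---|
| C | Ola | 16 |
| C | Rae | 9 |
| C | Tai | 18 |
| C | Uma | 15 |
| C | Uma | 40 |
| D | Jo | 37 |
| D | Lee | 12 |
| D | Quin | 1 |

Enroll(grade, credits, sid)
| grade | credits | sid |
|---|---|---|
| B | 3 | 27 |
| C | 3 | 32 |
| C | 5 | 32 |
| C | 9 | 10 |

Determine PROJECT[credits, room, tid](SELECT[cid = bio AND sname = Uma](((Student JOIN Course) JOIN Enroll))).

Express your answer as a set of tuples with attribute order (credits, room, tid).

{(3, 15, 15), (3, 15, 40), (3, 6, 15), (3, 6, 40), (5, 15, 15), (5, 15, 40), (5, 6, 15), (5, 6, 40), (9, 15, 15), (9, 15, 40), (9, 6, 15), (9, 6, 40)}

Joining Student and Course on grade yields {(C, 15, bio, Ola, 16), (C, 15, bio, Rae, 9), (C, 15, bio, Tai, 18), (C, 15, bio, Uma, 15), (C, 15, bio, Uma, 40), (C, 21, cs, Ola, 16), (C, 21, cs, Rae, 9), (C, 21, cs, Tai, 18), (C, 21, cs, Uma, 15), (C, 21, cs, Uma, 40), (C, 23, rd, Ola, 16), (C, 23, rd, Rae, 9), (C, 23, rd, Tai, 18), (C, 23, rd, Uma, 15), (C, 23, rd, Uma, 40), (C, 6, bio, Ola, 16), (C, 6, bio, Rae, 9), (C, 6, bio, Tai, 18), (C, 6, bio, Uma, 15), (C, 6, bio, Uma, 40), (C, 9, rd, Ola, 16), (C, 9, rd, Rae, 9), (C, 9, rd, Tai, 18), (C, 9, rd, Uma, 15), (C, 9, rd, Uma, 40), (D, 27, x1, Jo, 37), (D, 27, x1, Lee, 12), (D, 27, x1, Quin, 1), (D, 34, k1, Jo, 37), (D, 34, k1, Lee, 12), (D, 34, k1, Quin, 1), (D, 34, p3, Jo, 37), (D, 34, p3, Lee, 12), (D, 34, p3, Quin, 1), (D, 35, law, Jo, 37), (D, 35, law, Lee, 12), (D, 35, law, Quin, 1)}.
Joining (Student JOIN Course) and Enroll on grade yields {(C, 15, bio, Ola, 16, 3, 32), (C, 15, bio, Ola, 16, 5, 32), (C, 15, bio, Ola, 16, 9, 10), (C, 15, bio, Rae, 9, 3, 32), (C, 15, bio, Rae, 9, 5, 32), (C, 15, bio, Rae, 9, 9, 10), (C, 15, bio, Tai, 18, 3, 32), (C, 15, bio, Tai, 18, 5, 32), (C, 15, bio, Tai, 18, 9, 10), (C, 15, bio, Uma, 15, 3, 32), (C, 15, bio, Uma, 15, 5, 32), (C, 15, bio, Uma, 15, 9, 10), (C, 15, bio, Uma, 40, 3, 32), (C, 15, bio, Uma, 40, 5, 32), (C, 15, bio, Uma, 40, 9, 10), (C, 21, cs, Ola, 16, 3, 32), (C, 21, cs, Ola, 16, 5, 32), (C, 21, cs, Ola, 16, 9, 10), (C, 21, cs, Rae, 9, 3, 32), (C, 21, cs, Rae, 9, 5, 32), (C, 21, cs, Rae, 9, 9, 10), (C, 21, cs, Tai, 18, 3, 32), (C, 21, cs, Tai, 18, 5, 32), (C, 21, cs, Tai, 18, 9, 10), (C, 21, cs, Uma, 15, 3, 32), (C, 21, cs, Uma, 15, 5, 32), (C, 21, cs, Uma, 15, 9, 10), (C, 21, cs, Uma, 40, 3, 32), (C, 21, cs, Uma, 40, 5, 32), (C, 21, cs, Uma, 40, 9, 10), (C, 23, rd, Ola, 16, 3, 32), (C, 23, rd, Ola, 16, 5, 32), (C, 23, rd, Ola, 16, 9, 10), (C, 23, rd, Rae, 9, 3, 32), (C, 23, rd, Rae, 9, 5, 32), (C, 23, rd, Rae, 9, 9, 10), (C, 23, rd, Tai, 18, 3, 32), (C, 23, rd, Tai, 18, 5, 32), (C, 23, rd, Tai, 18, 9, 10), (C, 23, rd, Uma, 15, 3, 32), (C, 23, rd, Uma, 15, 5, 32), (C, 23, rd, Uma, 15, 9, 10), (C, 23, rd, Uma, 40, 3, 32), (C, 23, rd, Uma, 40, 5, 32), (C, 23, rd, Uma, 40, 9, 10), (C, 6, bio, Ola, 16, 3, 32), (C, 6, bio, Ola, 16, 5, 32), (C, 6, bio, Ola, 16, 9, 10), (C, 6, bio, Rae, 9, 3, 32), (C, 6, bio, Rae, 9, 5, 32), (C, 6, bio, Rae, 9, 9, 10), (C, 6, bio, Tai, 18, 3, 32), (C, 6, bio, Tai, 18, 5, 32), (C, 6, bio, Tai, 18, 9, 10), (C, 6, bio, Uma, 15, 3, 32), (C, 6, bio, Uma, 15, 5, 32), (C, 6, bio, Uma, 15, 9, 10), (C, 6, bio, Uma, 40, 3, 32), (C, 6, bio, Uma, 40, 5, 32), (C, 6, bio, Uma, 40, 9, 10), (C, 9, rd, Ola, 16, 3, 32), (C, 9, rd, Ola, 16, 5, 32), (C, 9, rd, Ola, 16, 9, 10), (C, 9, rd, Rae, 9, 3, 32), (C, 9, rd, Rae, 9, 5, 32), (C, 9, rd, Rae, 9, 9, 10), (C, 9, rd, Tai, 18, 3, 32), (C, 9, rd, Tai, 18, 5, 32), (C, 9, rd, Tai, 18, 9, 10), (C, 9, rd, Uma, 15, 3, 32), (C, 9, rd, Uma, 15, 5, 32), (C, 9, rd, Uma, 15, 9, 10), (C, 9, rd, Uma, 40, 3, 32), (C, 9, rd, Uma, 40, 5, 32), (C, 9, rd, Uma, 40, 9, 10)}.
Selection cid = bio AND sname = Uma: {(C, 15, bio, Uma, 15, 3, 32), (C, 15, bio, Uma, 15, 5, 32), (C, 15, bio, Uma, 15, 9, 10), (C, 15, bio, Uma, 40, 3, 32), (C, 15, bio, Uma, 40, 5, 32), (C, 15, bio, Uma, 40, 9, 10), (C, 6, bio, Uma, 15, 3, 32), (C, 6, bio, Uma, 15, 5, 32), (C, 6, bio, Uma, 15, 9, 10), (C, 6, bio, Uma, 40, 3, 32), (C, 6, bio, Uma, 40, 5, 32), (C, 6, bio, Uma, 40, 9, 10)}
π_{credits, room, tid} gives {(3, 15, 15), (3, 15, 40), (3, 6, 15), (3, 6, 40), (5, 15, 15), (5, 15, 40), (5, 6, 15), (5, 6, 40), (9, 15, 15), (9, 15, 40), (9, 6, 15), (9, 6, 40)}.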